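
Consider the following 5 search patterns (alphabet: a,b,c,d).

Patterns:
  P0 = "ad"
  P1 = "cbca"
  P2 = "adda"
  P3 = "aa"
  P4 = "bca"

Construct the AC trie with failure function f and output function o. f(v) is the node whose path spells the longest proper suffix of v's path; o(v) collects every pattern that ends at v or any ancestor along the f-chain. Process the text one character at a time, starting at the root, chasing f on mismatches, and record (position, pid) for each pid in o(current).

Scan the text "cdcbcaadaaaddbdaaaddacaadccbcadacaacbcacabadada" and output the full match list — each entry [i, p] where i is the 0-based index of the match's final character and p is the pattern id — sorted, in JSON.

Build:
Trie (insert patterns):
  n0 'ε': a→1 b→10 c→3
  n1 'a': a→9 d→2
  n2 'ad': d→7  [P0 ends]
  n3 'c': b→4
  n4 'cb': c→5
  n5 'cbc': a→6
  n6 'cbca': ·  [P1 ends]
  n7 'add': a→8
  n8 'adda': ·  [P2 ends]
  n9 'aa': ·  [P3 ends]
  n10 'b': c→11
  n11 'bc': a→12
  n12 'bca': ·  [P4 ends]

Failure links (BFS by depth):
  n1('a'): parent n0 fail=0; on 'a' 0 → fail=0;  out ∅∪∅=∅
  n3('c'): parent n0 fail=0; on 'c' 0 → fail=0;  out ∅∪∅=∅
  n10('b'): parent n0 fail=0; on 'b' 0 → fail=0;  out ∅∪∅=∅
  n2('ad'): parent n1 fail=0; on 'd' 0 → fail=0;  out {0}∪∅={0}
  n4('cb'): parent n3 fail=0; on 'b' 0 → fail=10;  out ∅∪∅=∅
  n9('aa'): parent n1 fail=0; on 'a' 0 → fail=1;  out {3}∪∅={3}
  n11('bc'): parent n10 fail=0; on 'c' 0 → fail=3;  out ∅∪∅=∅
  n5('cbc'): parent n4 fail=10; on 'c' 10 → fail=11;  out ∅∪∅=∅
  n7('add'): parent n2 fail=0; on 'd' 0 → fail=0;  out ∅∪∅=∅
  n12('bca'): parent n11 fail=3; on 'a' 3→0 → fail=1;  out {4}∪∅={4}
  n6('cbca'): parent n5 fail=11; on 'a' 11 → fail=12;  out {1}∪{4}={1,4}
  n8('adda'): parent n7 fail=0; on 'a' 0 → fail=1;  out {2}∪∅={2}

Text stream:
[0] read 'c'  n0⇒n3
[1] read 'd'  n3⇒n0 ·f
[2] read 'c'  n0⇒n3
[3] read 'b'  n3⇒n4
[4] read 'c'  n4⇒n5
[5] read 'a'  n5⇒n6  emit P1@[2:5],P4@[3:5]
[6] read 'a'  n6⇒n9 ·f  emit P3@[5:6]
[7] read 'd'  n9⇒n2 ·f  emit P0@[6:7]
[8] read 'a'  n2⇒n1 ·f
[9] read 'a'  n1⇒n9  emit P3@[8:9]
[10] read 'a'  n9⇒n9 ·f  emit P3@[9:10]
[11] read 'd'  n9⇒n2 ·f  emit P0@[10:11]
[12] read 'd'  n2⇒n7
[13] read 'b'  n7⇒n10 ·f
[14] read 'd'  n10⇒n0 ·f
[15] read 'a'  n0⇒n1
[16] read 'a'  n1⇒n9  emit P3@[15:16]
[17] read 'a'  n9⇒n9 ·f  emit P3@[16:17]
[18] read 'd'  n9⇒n2 ·f  emit P0@[17:18]
[19] read 'd'  n2⇒n7
[20] read 'a'  n7⇒n8  emit P2@[17:20]
[21] read 'c'  n8⇒n3 ·f
[22] read 'a'  n3⇒n1 ·f
[23] read 'a'  n1⇒n9  emit P3@[22:23]
[24] read 'd'  n9⇒n2 ·f  emit P0@[23:24]
[25] read 'c'  n2⇒n3 ·f
[26] read 'c'  n3⇒n3 ·f
[27] read 'b'  n3⇒n4
[28] read 'c'  n4⇒n5
[29] read 'a'  n5⇒n6  emit P1@[26:29],P4@[27:29]
[30] read 'd'  n6⇒n2 ·f  emit P0@[29:30]
[31] read 'a'  n2⇒n1 ·f
[32] read 'c'  n1⇒n3 ·f
[33] read 'a'  n3⇒n1 ·f
[34] read 'a'  n1⇒n9  emit P3@[33:34]
[35] read 'c'  n9⇒n3 ·f
[36] read 'b'  n3⇒n4
[37] read 'c'  n4⇒n5
[38] read 'a'  n5⇒n6  emit P1@[35:38],P4@[36:38]
[39] read 'c'  n6⇒n3 ·f
[40] read 'a'  n3⇒n1 ·f
[41] read 'b'  n1⇒n10 ·f
[42] read 'a'  n10⇒n1 ·f
[43] read 'd'  n1⇒n2  emit P0@[42:43]
[44] read 'a'  n2⇒n1 ·f
[45] read 'd'  n1⇒n2  emit P0@[44:45]
[46] read 'a'  n2⇒n1 ·f

Matches: [[5,1],[5,4],[6,3],[7,0],[9,3],[10,3],[11,0],[16,3],[17,3],[18,0],[20,2],[23,3],[24,0],[29,1],[29,4],[30,0],[34,3],[38,1],[38,4],[43,0],[45,0]]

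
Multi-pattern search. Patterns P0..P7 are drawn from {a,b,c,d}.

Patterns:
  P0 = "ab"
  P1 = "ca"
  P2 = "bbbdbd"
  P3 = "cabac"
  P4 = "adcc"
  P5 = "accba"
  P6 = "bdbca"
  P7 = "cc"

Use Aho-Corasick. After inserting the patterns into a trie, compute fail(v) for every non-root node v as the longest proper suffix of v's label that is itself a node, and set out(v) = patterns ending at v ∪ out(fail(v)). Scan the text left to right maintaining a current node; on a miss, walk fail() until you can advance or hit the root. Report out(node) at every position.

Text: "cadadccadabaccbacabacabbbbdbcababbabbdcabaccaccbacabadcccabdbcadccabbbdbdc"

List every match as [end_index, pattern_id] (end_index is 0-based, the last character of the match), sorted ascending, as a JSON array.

Build automaton:
Trie nodes:
  0='ε' goto a→1 b→5 c→3
  1='a' goto b→2 c→17 d→14
  2='ab' goto ·  ←P0
  3='c' goto a→4 c→25
  4='ca' goto b→11  ←P1
  5='b' goto b→6 d→21
  6='bb' goto b→7
  7='bbb' goto d→8
  8='bbbd' goto b→9
  9='bbbdb' goto d→10
  10='bbbdbd' goto ·  ←P2
  11='cab' goto a→12
  12='caba' goto c→13
  13='cabac' goto ·  ←P3
  14='ad' goto c→15
  15='adc' goto c→16
  16='adcc' goto ·  ←P4
  17='ac' goto c→18
  18='acc' goto b→19
  19='accb' goto a→20
  20='accba' goto ·  ←P5
  21='bd' goto b→22
  22='bdb' goto c→23
  23='bdbc' goto a→24
  24='bdbca' goto ·  ←P6
  25='cc' goto ·  ←P7

Failure links (BFS by depth):
  fail(1) 'a': from fail(0)=0 chase 'a': 0 ⇒ 0;  out=∅∪out(0)=∅
  fail(3) 'c': from fail(0)=0 chase 'c': 0 ⇒ 0;  out=∅∪out(0)=∅
  fail(5) 'b': from fail(0)=0 chase 'b': 0 ⇒ 0;  out=∅∪out(0)=∅
  fail(2) 'ab': from fail(1)=0 chase 'b': 0 ⇒ 5;  out={0}∪out(5)={0}
  fail(4) 'ca': from fail(3)=0 chase 'a': 0 ⇒ 1;  out={1}∪out(1)={1}
  fail(6) 'bb': from fail(5)=0 chase 'b': 0 ⇒ 5;  out=∅∪out(5)=∅
  fail(14) 'ad': from fail(1)=0 chase 'd': 0 ⇒ 0;  out=∅∪out(0)=∅
  fail(17) 'ac': from fail(1)=0 chase 'c': 0 ⇒ 3;  out=∅∪out(3)=∅
  fail(21) 'bd': from fail(5)=0 chase 'd': 0 ⇒ 0;  out=∅∪out(0)=∅
  fail(25) 'cc': from fail(3)=0 chase 'c': 0 ⇒ 3;  out={7}∪out(3)={7}
  fail(7) 'bbb': from fail(6)=5 chase 'b': 5 ⇒ 6;  out=∅∪out(6)=∅
  fail(11) 'cab': from fail(4)=1 chase 'b': 1 ⇒ 2;  out=∅∪out(2)={0}
  fail(15) 'adc': from fail(14)=0 chase 'c': 0 ⇒ 3;  out=∅∪out(3)=∅
  fail(18) 'acc': from fail(17)=3 chase 'c': 3 ⇒ 25;  out=∅∪out(25)={7}
  fail(22) 'bdb': from fail(21)=0 chase 'b': 0 ⇒ 5;  out=∅∪out(5)=∅
  fail(8) 'bbbd': from fail(7)=6 chase 'd': 6→5 ⇒ 21;  out=∅∪out(21)=∅
  fail(12) 'caba': from fail(11)=2 chase 'a': 2→5→0 ⇒ 1;  out=∅∪out(1)=∅
  fail(16) 'adcc': from fail(15)=3 chase 'c': 3 ⇒ 25;  out={4}∪out(25)={4,7}
  fail(19) 'accb': from fail(18)=25 chase 'b': 25→3→0 ⇒ 5;  out=∅∪out(5)=∅
  fail(23) 'bdbc': from fail(22)=5 chase 'c': 5→0 ⇒ 3;  out=∅∪out(3)=∅
  fail(9) 'bbbdb': from fail(8)=21 chase 'b': 21 ⇒ 22;  out=∅∪out(22)=∅
  fail(13) 'cabac': from fail(12)=1 chase 'c': 1 ⇒ 17;  out={3}∪out(17)={3}
  fail(20) 'accba': from fail(19)=5 chase 'a': 5→0 ⇒ 1;  out={5}∪out(1)={5}
  fail(24) 'bdbca': from fail(23)=3 chase 'a': 3 ⇒ 4;  out={6}∪out(4)={1,6}
  fail(10) 'bbbdbd': from fail(9)=22 chase 'd': 22→5 ⇒ 21;  out={2}∪out(21)={2}

Scan:
i=0 'c': node 0→3
i=1 'a': node 3→4  ** P1@[0:1]
i=2 'd': node 4→14 (via fail)
i=3 'a': node 14→1 (via fail)
i=4 'd': node 1→14
i=5 'c': node 14→15
i=6 'c': node 15→16  ** P4@[3:6],P7@[5:6]
i=7 'a': node 16→4 (via fail)  ** P1@[6:7]
i=8 'd': node 4→14 (via fail)
i=9 'a': node 14→1 (via fail)
i=10 'b': node 1→2  ** P0@[9:10]
i=11 'a': node 2→1 (via fail)
i=12 'c': node 1→17
i=13 'c': node 17→18  ** P7@[12:13]
i=14 'b': node 18→19
i=15 'a': node 19→20  ** P5@[11:15]
i=16 'c': node 20→17 (via fail)
i=17 'a': node 17→4 (via fail)  ** P1@[16:17]
i=18 'b': node 4→11  ** P0@[17:18]
i=19 'a': node 11→12
i=20 'c': node 12→13  ** P3@[16:20]
i=21 'a': node 13→4 (via fail)  ** P1@[20:21]
i=22 'b': node 4→11  ** P0@[21:22]
i=23 'b': node 11→6 (via fail)
i=24 'b': node 6→7
i=25 'b': node 7→7 (via fail)
i=26 'd': node 7→8
i=27 'b': node 8→9
i=28 'c': node 9→23 (via fail)
i=29 'a': node 23→24  ** P1@[28:29],P6@[25:29]
i=30 'b': node 24→11 (via fail)  ** P0@[29:30]
i=31 'a': node 11→12
i=32 'b': node 12→2 (via fail)  ** P0@[31:32]
i=33 'b': node 2→6 (via fail)
i=34 'a': node 6→1 (via fail)
i=35 'b': node 1→2  ** P0@[34:35]
i=36 'b': node 2→6 (via fail)
i=37 'd': node 6→21 (via fail)
i=38 'c': node 21→3 (via fail)
i=39 'a': node 3→4  ** P1@[38:39]
i=40 'b': node 4→11  ** P0@[39:40]
i=41 'a': node 11→12
i=42 'c': node 12→13  ** P3@[38:42]
i=43 'c': node 13→18 (via fail)  ** P7@[42:43]
i=44 'a': node 18→4 (via fail)  ** P1@[43:44]
i=45 'c': node 4→17 (via fail)
i=46 'c': node 17→18  ** P7@[45:46]
i=47 'b': node 18→19
i=48 'a': node 19→20  ** P5@[44:48]
i=49 'c': node 20→17 (via fail)
i=50 'a': node 17→4 (via fail)  ** P1@[49:50]
i=51 'b': node 4→11  ** P0@[50:51]
i=52 'a': node 11→12
i=53 'd': node 12→14 (via fail)
i=54 'c': node 14→15
i=55 'c': node 15→16  ** P4@[52:55],P7@[54:55]
i=56 'c': node 16→25 (via fail)  ** P7@[55:56]
i=57 'a': node 25→4 (via fail)  ** P1@[56:57]
i=58 'b': node 4→11  ** P0@[57:58]
i=59 'd': node 11→21 (via fail)
i=60 'b': node 21→22
i=61 'c': node 22→23
i=62 'a': node 23→24  ** P1@[61:62],P6@[58:62]
i=63 'd': node 24→14 (via fail)
i=64 'c': node 14→15
i=65 'c': node 15→16  ** P4@[62:65],P7@[64:65]
i=66 'a': node 16→4 (via fail)  ** P1@[65:66]
i=67 'b': node 4→11  ** P0@[66:67]
i=68 'b': node 11→6 (via fail)
i=69 'b': node 6→7
i=70 'd': node 7→8
i=71 'b': node 8→9
i=72 'd': node 9→10  ** P2@[67:72]
i=73 'c': node 10→3 (via fail)

All matches (sorted): [[1,1],[6,4],[6,7],[7,1],[10,0],[13,7],[15,5],[17,1],[18,0],[20,3],[21,1],[22,0],[29,1],[29,6],[30,0],[32,0],[35,0],[39,1],[40,0],[42,3],[43,7],[44,1],[46,7],[48,5],[50,1],[51,0],[55,4],[55,7],[56,7],[57,1],[58,0],[62,1],[62,6],[65,4],[65,7],[66,1],[67,0],[72,2]]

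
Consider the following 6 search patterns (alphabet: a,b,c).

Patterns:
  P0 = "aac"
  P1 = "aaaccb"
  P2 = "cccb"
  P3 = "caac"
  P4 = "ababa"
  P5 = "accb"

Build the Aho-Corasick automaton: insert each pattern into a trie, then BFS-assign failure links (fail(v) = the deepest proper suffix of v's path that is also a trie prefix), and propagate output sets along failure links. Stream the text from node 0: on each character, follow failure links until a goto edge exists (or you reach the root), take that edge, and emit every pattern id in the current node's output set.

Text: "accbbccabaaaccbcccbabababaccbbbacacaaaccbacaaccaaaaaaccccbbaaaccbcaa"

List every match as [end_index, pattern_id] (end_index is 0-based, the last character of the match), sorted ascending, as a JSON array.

Build:
Trie nodes:
  0='ε' goto a→1 c→8
  1='a' goto a→2 b→15 c→19
  2='aa' goto a→4 c→3
  3='aac' goto ·  [P0 ends]
  4='aaa' goto c→5
  5='aaac' goto c→6
  6='aaacc' goto b→7
  7='aaaccb' goto ·  [P1 ends]
  8='c' goto a→12 c→9
  9='cc' goto c→10
  10='ccc' goto b→11
  11='cccb' goto ·  [P2 ends]
  12='ca' goto a→13
  13='caa' goto c→14
  14='caac' goto ·  [P3 ends]
  15='ab' goto a→16
  16='aba' goto b→17
  17='abab' goto a→18
  18='ababa' goto ·  [P4 ends]
  19='ac' goto c→20
  20='acc' goto b→21
  21='accb' goto ·  [P5 ends]

Failure links (BFS by depth):
  fail(1) 'a': from fail(0)=0 chase 'a': 0 ⇒ 0;  out=∅∪out(0)=∅
  fail(8) 'c': from fail(0)=0 chase 'c': 0 ⇒ 0;  out=∅∪out(0)=∅
  fail(2) 'aa': from fail(1)=0 chase 'a': 0 ⇒ 1;  out=∅∪out(1)=∅
  fail(9) 'cc': from fail(8)=0 chase 'c': 0 ⇒ 8;  out=∅∪out(8)=∅
  fail(12) 'ca': from fail(8)=0 chase 'a': 0 ⇒ 1;  out=∅∪out(1)=∅
  fail(15) 'ab': from fail(1)=0 chase 'b': 0 ⇒ 0;  out=∅∪out(0)=∅
  fail(19) 'ac': from fail(1)=0 chase 'c': 0 ⇒ 8;  out=∅∪out(8)=∅
  fail(3) 'aac': from fail(2)=1 chase 'c': 1 ⇒ 19;  out={0}∪out(19)={0}
  fail(4) 'aaa': from fail(2)=1 chase 'a': 1 ⇒ 2;  out=∅∪out(2)=∅
  fail(10) 'ccc': from fail(9)=8 chase 'c': 8 ⇒ 9;  out=∅∪out(9)=∅
  fail(13) 'caa': from fail(12)=1 chase 'a': 1 ⇒ 2;  out=∅∪out(2)=∅
  fail(16) 'aba': from fail(15)=0 chase 'a': 0 ⇒ 1;  out=∅∪out(1)=∅
  fail(20) 'acc': from fail(19)=8 chase 'c': 8 ⇒ 9;  out=∅∪out(9)=∅
  fail(5) 'aaac': from fail(4)=2 chase 'c': 2 ⇒ 3;  out=∅∪out(3)={0}
  fail(11) 'cccb': from fail(10)=9 chase 'b': 9→8→0 ⇒ 0;  out={2}∪out(0)={2}
  fail(14) 'caac': from fail(13)=2 chase 'c': 2 ⇒ 3;  out={3}∪out(3)={0,3}
  fail(17) 'abab': from fail(16)=1 chase 'b': 1 ⇒ 15;  out=∅∪out(15)=∅
  fail(21) 'accb': from fail(20)=9 chase 'b': 9→8→0 ⇒ 0;  out={5}∪out(0)={5}
  fail(6) 'aaacc': from fail(5)=3 chase 'c': 3→19 ⇒ 20;  out=∅∪out(20)=∅
  fail(18) 'ababa': from fail(17)=15 chase 'a': 15 ⇒ 16;  out={4}∪out(16)={4}
  fail(7) 'aaaccb': from fail(6)=20 chase 'b': 20 ⇒ 21;  out={1}∪out(21)={1,5}

Run:
i=0 'a': node 0→1
i=1 'c': node 1→19
i=2 'c': node 19→20
i=3 'b': node 20→21  → match P5@[0:3]
i=4 'b': node 21→0 ·f
i=5 'c': node 0→8
i=6 'c': node 8→9
i=7 'a': node 9→12 ·f
i=8 'b': node 12→15 ·f
i=9 'a': node 15→16
i=10 'a': node 16→2 ·f
i=11 'a': node 2→4
i=12 'c': node 4→5  → match P0@[10:12]
i=13 'c': node 5→6
i=14 'b': node 6→7  → match P1@[9:14],P5@[11:14]
i=15 'c': node 7→8 ·f
i=16 'c': node 8→9
i=17 'c': node 9→10
i=18 'b': node 10→11  → match P2@[15:18]
i=19 'a': node 11→1 ·f
i=20 'b': node 1→15
i=21 'a': node 15→16
i=22 'b': node 16→17
i=23 'a': node 17→18  → match P4@[19:23]
i=24 'b': node 18→17 ·f
i=25 'a': node 17→18  → match P4@[21:25]
i=26 'c': node 18→19 ·f
i=27 'c': node 19→20
i=28 'b': node 20→21  → match P5@[25:28]
i=29 'b': node 21→0 ·f
i=30 'b': node 0→0
i=31 'a': node 0→1
i=32 'c': node 1→19
i=33 'a': node 19→12 ·f
i=34 'c': node 12→19 ·f
i=35 'a': node 19→12 ·f
i=36 'a': node 12→13
i=37 'a': node 13→4 ·f
i=38 'c': node 4→5  → match P0@[36:38]
i=39 'c': node 5→6
i=40 'b': node 6→7  → match P1@[35:40],P5@[37:40]
i=41 'a': node 7→1 ·f
i=42 'c': node 1→19
i=43 'a': node 19→12 ·f
i=44 'a': node 12→13
i=45 'c': node 13→14  → match P0@[43:45],P3@[42:45]
i=46 'c': node 14→20 ·f
i=47 'a': node 20→12 ·f
i=48 'a': node 12→13
i=49 'a': node 13→4 ·f
i=50 'a': node 4→4 ·f
i=51 'a': node 4→4 ·f
i=52 'a': node 4→4 ·f
i=53 'c': node 4→5  → match P0@[51:53]
i=54 'c': node 5→6
i=55 'c': node 6→10 ·f
i=56 'c': node 10→10 ·f
i=57 'b': node 10→11  → match P2@[54:57]
i=58 'b': node 11→0 ·f
i=59 'a': node 0→1
i=60 'a': node 1→2
i=61 'a': node 2→4
i=62 'c': node 4→5  → match P0@[60:62]
i=63 'c': node 5→6
i=64 'b': node 6→7  → match P1@[59:64],P5@[61:64]
i=65 'c': node 7→8 ·f
i=66 'a': node 8→12
i=67 'a': node 12→13

Matches: [[3,5],[12,0],[14,1],[14,5],[18,2],[23,4],[25,4],[28,5],[38,0],[40,1],[40,5],[45,0],[45,3],[53,0],[57,2],[62,0],[64,1],[64,5]]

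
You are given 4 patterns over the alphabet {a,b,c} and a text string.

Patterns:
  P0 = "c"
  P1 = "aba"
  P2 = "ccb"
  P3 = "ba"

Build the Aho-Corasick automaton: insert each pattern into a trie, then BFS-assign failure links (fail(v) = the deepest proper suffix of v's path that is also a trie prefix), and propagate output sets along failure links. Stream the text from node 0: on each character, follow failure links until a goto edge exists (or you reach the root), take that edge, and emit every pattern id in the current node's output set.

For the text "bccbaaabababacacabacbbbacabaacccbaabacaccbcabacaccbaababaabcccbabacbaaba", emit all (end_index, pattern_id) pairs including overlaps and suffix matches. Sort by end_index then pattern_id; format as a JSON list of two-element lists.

Build automaton:
Trie nodes:
  n0 'ε': a→2 b→7 c→1
  n1 'c': c→5  [P0 ends]
  n2 'a': b→3
  n3 'ab': a→4
  n4 'aba': ·  [P1 ends]
  n5 'cc': b→6
  n6 'ccb': ·  [P2 ends]
  n7 'b': a→8
  n8 'ba': ·  [P3 ends]

BFS fail/out derivation:
  n1('c'): parent n0 fail=0; on 'c' 0 → fail=0;  out {0}∪∅={0}
  n2('a'): parent n0 fail=0; on 'a' 0 → fail=0;  out ∅∪∅=∅
  n7('b'): parent n0 fail=0; on 'b' 0 → fail=0;  out ∅∪∅=∅
  n3('ab'): parent n2 fail=0; on 'b' 0 → fail=7;  out ∅∪∅=∅
  n5('cc'): parent n1 fail=0; on 'c' 0 → fail=1;  out ∅∪{0}={0}
  n8('ba'): parent n7 fail=0; on 'a' 0 → fail=2;  out {3}∪∅={3}
  n4('aba'): parent n3 fail=7; on 'a' 7 → fail=8;  out {1}∪{3}={1,3}
  n6('ccb'): parent n5 fail=1; on 'b' 1→0 → fail=7;  out {2}∪∅={2}

Scan:
i=0 'b': node 0→7
i=1 'c': node 7→1 ·f  → match P0@[1:1]
i=2 'c': node 1→5  → match P0@[2:2]
i=3 'b': node 5→6  → match P2@[1:3]
i=4 'a': node 6→8 ·f  → match P3@[3:4]
i=5 'a': node 8→2 ·f
i=6 'a': node 2→2 ·f
i=7 'b': node 2→3
i=8 'a': node 3→4  → match P1@[6:8],P3@[7:8]
i=9 'b': node 4→3 ·f
i=10 'a': node 3→4  → match P1@[8:10],P3@[9:10]
i=11 'b': node 4→3 ·f
i=12 'a': node 3→4  → match P1@[10:12],P3@[11:12]
i=13 'c': node 4→1 ·f  → match P0@[13:13]
i=14 'a': node 1→2 ·f
i=15 'c': node 2→1 ·f  → match P0@[15:15]
i=16 'a': node 1→2 ·f
i=17 'b': node 2→3
i=18 'a': node 3→4  → match P1@[16:18],P3@[17:18]
i=19 'c': node 4→1 ·f  → match P0@[19:19]
i=20 'b': node 1→7 ·f
i=21 'b': node 7→7 ·f
i=22 'b': node 7→7 ·f
i=23 'a': node 7→8  → match P3@[22:23]
i=24 'c': node 8→1 ·f  → match P0@[24:24]
i=25 'a': node 1→2 ·f
i=26 'b': node 2→3
i=27 'a': node 3→4  → match P1@[25:27],P3@[26:27]
i=28 'a': node 4→2 ·f
i=29 'c': node 2→1 ·f  → match P0@[29:29]
i=30 'c': node 1→5  → match P0@[30:30]
i=31 'c': node 5→5 ·f  → match P0@[31:31]
i=32 'b': node 5→6  → match P2@[30:32]
i=33 'a': node 6→8 ·f  → match P3@[32:33]
i=34 'a': node 8→2 ·f
i=35 'b': node 2→3
i=36 'a': node 3→4  → match P1@[34:36],P3@[35:36]
i=37 'c': node 4→1 ·f  → match P0@[37:37]
i=38 'a': node 1→2 ·f
i=39 'c': node 2→1 ·f  → match P0@[39:39]
i=40 'c': node 1→5  → match P0@[40:40]
i=41 'b': node 5→6  → match P2@[39:41]
i=42 'c': node 6→1 ·f  → match P0@[42:42]
i=43 'a': node 1→2 ·f
i=44 'b': node 2→3
i=45 'a': node 3→4  → match P1@[43:45],P3@[44:45]
i=46 'c': node 4→1 ·f  → match P0@[46:46]
i=47 'a': node 1→2 ·f
i=48 'c': node 2→1 ·f  → match P0@[48:48]
i=49 'c': node 1→5  → match P0@[49:49]
i=50 'b': node 5→6  → match P2@[48:50]
i=51 'a': node 6→8 ·f  → match P3@[50:51]
i=52 'a': node 8→2 ·f
i=53 'b': node 2→3
i=54 'a': node 3→4  → match P1@[52:54],P3@[53:54]
i=55 'b': node 4→3 ·f
i=56 'a': node 3→4  → match P1@[54:56],P3@[55:56]
i=57 'a': node 4→2 ·f
i=58 'b': node 2→3
i=59 'c': node 3→1 ·f  → match P0@[59:59]
i=60 'c': node 1→5  → match P0@[60:60]
i=61 'c': node 5→5 ·f  → match P0@[61:61]
i=62 'b': node 5→6  → match P2@[60:62]
i=63 'a': node 6→8 ·f  → match P3@[62:63]
i=64 'b': node 8→3 ·f
i=65 'a': node 3→4  → match P1@[63:65],P3@[64:65]
i=66 'c': node 4→1 ·f  → match P0@[66:66]
i=67 'b': node 1→7 ·f
i=68 'a': node 7→8  → match P3@[67:68]
i=69 'a': node 8→2 ·f
i=70 'b': node 2→3
i=71 'a': node 3→4  → match P1@[69:71],P3@[70:71]

Result: [[1,0],[2,0],[3,2],[4,3],[8,1],[8,3],[10,1],[10,3],[12,1],[12,3],[13,0],[15,0],[18,1],[18,3],[19,0],[23,3],[24,0],[27,1],[27,3],[29,0],[30,0],[31,0],[32,2],[33,3],[36,1],[36,3],[37,0],[39,0],[40,0],[41,2],[42,0],[45,1],[45,3],[46,0],[48,0],[49,0],[50,2],[51,3],[54,1],[54,3],[56,1],[56,3],[59,0],[60,0],[61,0],[62,2],[63,3],[65,1],[65,3],[66,0],[68,3],[71,1],[71,3]]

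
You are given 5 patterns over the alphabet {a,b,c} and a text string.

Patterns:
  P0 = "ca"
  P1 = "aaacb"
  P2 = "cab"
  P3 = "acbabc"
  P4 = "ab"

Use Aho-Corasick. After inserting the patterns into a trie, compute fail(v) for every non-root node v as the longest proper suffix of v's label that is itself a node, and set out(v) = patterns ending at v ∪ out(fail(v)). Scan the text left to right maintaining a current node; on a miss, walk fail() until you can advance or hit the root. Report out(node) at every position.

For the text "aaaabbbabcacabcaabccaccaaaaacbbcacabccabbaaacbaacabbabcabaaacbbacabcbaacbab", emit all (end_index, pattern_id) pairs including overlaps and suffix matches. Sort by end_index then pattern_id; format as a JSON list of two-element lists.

Construct AC machine:
Trie nodes:
  n0 'ε': a→3 c→1
  n1 'c': a→2
  n2 'ca': b→8  [P0 ends]
  n3 'a': a→4 b→14 c→9
  n4 'aa': a→5
  n5 'aaa': c→6
  n6 'aaac': b→7
  n7 'aaacb': ·  [P1 ends]
  n8 'cab': ·  [P2 ends]
  n9 'ac': b→10
  n10 'acb': a→11
  n11 'acba': b→12
  n12 'acbab': c→13
  n13 'acbabc': ·  [P3 ends]
  n14 'ab': ·  [P4 ends]

Failure links (BFS by depth):
  fail(1) 'c': from fail(0)=0 chase 'c': 0 ⇒ 0;  out=∅∪out(0)=∅
  fail(3) 'a': from fail(0)=0 chase 'a': 0 ⇒ 0;  out=∅∪out(0)=∅
  fail(2) 'ca': from fail(1)=0 chase 'a': 0 ⇒ 3;  out={0}∪out(3)={0}
  fail(4) 'aa': from fail(3)=0 chase 'a': 0 ⇒ 3;  out=∅∪out(3)=∅
  fail(9) 'ac': from fail(3)=0 chase 'c': 0 ⇒ 1;  out=∅∪out(1)=∅
  fail(14) 'ab': from fail(3)=0 chase 'b': 0 ⇒ 0;  out={4}∪out(0)={4}
  fail(5) 'aaa': from fail(4)=3 chase 'a': 3 ⇒ 4;  out=∅∪out(4)=∅
  fail(8) 'cab': from fail(2)=3 chase 'b': 3 ⇒ 14;  out={2}∪out(14)={2,4}
  fail(10) 'acb': from fail(9)=1 chase 'b': 1→0 ⇒ 0;  out=∅∪out(0)=∅
  fail(6) 'aaac': from fail(5)=4 chase 'c': 4→3 ⇒ 9;  out=∅∪out(9)=∅
  fail(11) 'acba': from fail(10)=0 chase 'a': 0 ⇒ 3;  out=∅∪out(3)=∅
  fail(7) 'aaacb': from fail(6)=9 chase 'b': 9 ⇒ 10;  out={1}∪out(10)={1}
  fail(12) 'acbab': from fail(11)=3 chase 'b': 3 ⇒ 14;  out=∅∪out(14)={4}
  fail(13) 'acbabc': from fail(12)=14 chase 'c': 14→0 ⇒ 1;  out={3}∪out(1)={3}

Text stream:
[0] read 'a'  n0⇒n3
[1] read 'a'  n3⇒n4
[2] read 'a'  n4⇒n5
[3] read 'a'  n5⇒n5 (via fail)
[4] read 'b'  n5⇒n14 (via fail)  emit P4@[3:4]
[5] read 'b'  n14⇒n0 (via fail)
[6] read 'b'  n0⇒n0
[7] read 'a'  n0⇒n3
[8] read 'b'  n3⇒n14  emit P4@[7:8]
[9] read 'c'  n14⇒n1 (via fail)
[10] read 'a'  n1⇒n2  emit P0@[9:10]
[11] read 'c'  n2⇒n9 (via fail)
[12] read 'a'  n9⇒n2 (via fail)  emit P0@[11:12]
[13] read 'b'  n2⇒n8  emit P2@[11:13],P4@[12:13]
[14] read 'c'  n8⇒n1 (via fail)
[15] read 'a'  n1⇒n2  emit P0@[14:15]
[16] read 'a'  n2⇒n4 (via fail)
[17] read 'b'  n4⇒n14 (via fail)  emit P4@[16:17]
[18] read 'c'  n14⇒n1 (via fail)
[19] read 'c'  n1⇒n1 (via fail)
[20] read 'a'  n1⇒n2  emit P0@[19:20]
[21] read 'c'  n2⇒n9 (via fail)
[22] read 'c'  n9⇒n1 (via fail)
[23] read 'a'  n1⇒n2  emit P0@[22:23]
[24] read 'a'  n2⇒n4 (via fail)
[25] read 'a'  n4⇒n5
[26] read 'a'  n5⇒n5 (via fail)
[27] read 'a'  n5⇒n5 (via fail)
[28] read 'c'  n5⇒n6
[29] read 'b'  n6⇒n7  emit P1@[25:29]
[30] read 'b'  n7⇒n0 (via fail)
[31] read 'c'  n0⇒n1
[32] read 'a'  n1⇒n2  emit P0@[31:32]
[33] read 'c'  n2⇒n9 (via fail)
[34] read 'a'  n9⇒n2 (via fail)  emit P0@[33:34]
[35] read 'b'  n2⇒n8  emit P2@[33:35],P4@[34:35]
[36] read 'c'  n8⇒n1 (via fail)
[37] read 'c'  n1⇒n1 (via fail)
[38] read 'a'  n1⇒n2  emit P0@[37:38]
[39] read 'b'  n2⇒n8  emit P2@[37:39],P4@[38:39]
[40] read 'b'  n8⇒n0 (via fail)
[41] read 'a'  n0⇒n3
[42] read 'a'  n3⇒n4
[43] read 'a'  n4⇒n5
[44] read 'c'  n5⇒n6
[45] read 'b'  n6⇒n7  emit P1@[41:45]
[46] read 'a'  n7⇒n11 (via fail)
[47] read 'a'  n11⇒n4 (via fail)
[48] read 'c'  n4⇒n9 (via fail)
[49] read 'a'  n9⇒n2 (via fail)  emit P0@[48:49]
[50] read 'b'  n2⇒n8  emit P2@[48:50],P4@[49:50]
[51] read 'b'  n8⇒n0 (via fail)
[52] read 'a'  n0⇒n3
[53] read 'b'  n3⇒n14  emit P4@[52:53]
[54] read 'c'  n14⇒n1 (via fail)
[55] read 'a'  n1⇒n2  emit P0@[54:55]
[56] read 'b'  n2⇒n8  emit P2@[54:56],P4@[55:56]
[57] read 'a'  n8⇒n3 (via fail)
[58] read 'a'  n3⇒n4
[59] read 'a'  n4⇒n5
[60] read 'c'  n5⇒n6
[61] read 'b'  n6⇒n7  emit P1@[57:61]
[62] read 'b'  n7⇒n0 (via fail)
[63] read 'a'  n0⇒n3
[64] read 'c'  n3⇒n9
[65] read 'a'  n9⇒n2 (via fail)  emit P0@[64:65]
[66] read 'b'  n2⇒n8  emit P2@[64:66],P4@[65:66]
[67] read 'c'  n8⇒n1 (via fail)
[68] read 'b'  n1⇒n0 (via fail)
[69] read 'a'  n0⇒n3
[70] read 'a'  n3⇒n4
[71] read 'c'  n4⇒n9 (via fail)
[72] read 'b'  n9⇒n10
[73] read 'a'  n10⇒n11
[74] read 'b'  n11⇒n12  emit P4@[73:74]

Result: [[4,4],[8,4],[10,0],[12,0],[13,2],[13,4],[15,0],[17,4],[20,0],[23,0],[29,1],[32,0],[34,0],[35,2],[35,4],[38,0],[39,2],[39,4],[45,1],[49,0],[50,2],[50,4],[53,4],[55,0],[56,2],[56,4],[61,1],[65,0],[66,2],[66,4],[74,4]]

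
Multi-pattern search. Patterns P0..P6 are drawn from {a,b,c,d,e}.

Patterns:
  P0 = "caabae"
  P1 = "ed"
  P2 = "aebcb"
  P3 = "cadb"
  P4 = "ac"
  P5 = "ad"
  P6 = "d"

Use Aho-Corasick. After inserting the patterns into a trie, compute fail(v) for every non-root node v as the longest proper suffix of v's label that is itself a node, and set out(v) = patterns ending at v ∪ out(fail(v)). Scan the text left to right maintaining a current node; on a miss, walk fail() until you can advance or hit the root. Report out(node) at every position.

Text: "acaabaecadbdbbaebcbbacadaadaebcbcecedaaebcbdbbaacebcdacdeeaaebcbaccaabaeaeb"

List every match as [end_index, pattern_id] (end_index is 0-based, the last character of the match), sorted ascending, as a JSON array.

Construct AC machine:
Trie nodes:
  0='ε' goto a→9 c→1 d→18 e→7
  1='c' goto a→2
  2='ca' goto a→3 d→14
  3='caa' goto b→4
  4='caab' goto a→5
  5='caaba' goto e→6
  6='caabae' goto ·  ←P0
  7='e' goto d→8
  8='ed' goto ·  ←P1
  9='a' goto c→16 d→17 e→10
  10='ae' goto b→11
  11='aeb' goto c→12
  12='aebc' goto b→13
  13='aebcb' goto ·  ←P2
  14='cad' goto b→15
  15='cadb' goto ·  ←P3
  16='ac' goto ·  ←P4
  17='ad' goto ·  ←P5
  18='d' goto ·  ←P6

Failure links (BFS by depth):
  fail(1) 'c': from fail(0)=0 chase 'c': 0 ⇒ 0;  out=∅∪out(0)=∅
  fail(7) 'e': from fail(0)=0 chase 'e': 0 ⇒ 0;  out=∅∪out(0)=∅
  fail(9) 'a': from fail(0)=0 chase 'a': 0 ⇒ 0;  out=∅∪out(0)=∅
  fail(18) 'd': from fail(0)=0 chase 'd': 0 ⇒ 0;  out={6}∪out(0)={6}
  fail(2) 'ca': from fail(1)=0 chase 'a': 0 ⇒ 9;  out=∅∪out(9)=∅
  fail(8) 'ed': from fail(7)=0 chase 'd': 0 ⇒ 18;  out={1}∪out(18)={1,6}
  fail(10) 'ae': from fail(9)=0 chase 'e': 0 ⇒ 7;  out=∅∪out(7)=∅
  fail(16) 'ac': from fail(9)=0 chase 'c': 0 ⇒ 1;  out={4}∪out(1)={4}
  fail(17) 'ad': from fail(9)=0 chase 'd': 0 ⇒ 18;  out={5}∪out(18)={5,6}
  fail(3) 'caa': from fail(2)=9 chase 'a': 9→0 ⇒ 9;  out=∅∪out(9)=∅
  fail(11) 'aeb': from fail(10)=7 chase 'b': 7→0 ⇒ 0;  out=∅∪out(0)=∅
  fail(14) 'cad': from fail(2)=9 chase 'd': 9 ⇒ 17;  out=∅∪out(17)={5,6}
  fail(4) 'caab': from fail(3)=9 chase 'b': 9→0 ⇒ 0;  out=∅∪out(0)=∅
  fail(12) 'aebc': from fail(11)=0 chase 'c': 0 ⇒ 1;  out=∅∪out(1)=∅
  fail(15) 'cadb': from fail(14)=17 chase 'b': 17→18→0 ⇒ 0;  out={3}∪out(0)={3}
  fail(5) 'caaba': from fail(4)=0 chase 'a': 0 ⇒ 9;  out=∅∪out(9)=∅
  fail(13) 'aebcb': from fail(12)=1 chase 'b': 1→0 ⇒ 0;  out={2}∪out(0)={2}
  fail(6) 'caabae': from fail(5)=9 chase 'e': 9 ⇒ 10;  out={0}∪out(10)={0}

Scan:
[0] read 'a'  n0⇒n9
[1] read 'c'  n9⇒n16  ** P4@[0:1]
[2] read 'a'  n16⇒n2 ·f
[3] read 'a'  n2⇒n3
[4] read 'b'  n3⇒n4
[5] read 'a'  n4⇒n5
[6] read 'e'  n5⇒n6  ** P0@[1:6]
[7] read 'c'  n6⇒n1 ·f
[8] read 'a'  n1⇒n2
[9] read 'd'  n2⇒n14  ** P5@[8:9],P6@[9:9]
[10] read 'b'  n14⇒n15  ** P3@[7:10]
[11] read 'd'  n15⇒n18 ·f  ** P6@[11:11]
[12] read 'b'  n18⇒n0 ·f
[13] read 'b'  n0⇒n0
[14] read 'a'  n0⇒n9
[15] read 'e'  n9⇒n10
[16] read 'b'  n10⇒n11
[17] read 'c'  n11⇒n12
[18] read 'b'  n12⇒n13  ** P2@[14:18]
[19] read 'b'  n13⇒n0 ·f
[20] read 'a'  n0⇒n9
[21] read 'c'  n9⇒n16  ** P4@[20:21]
[22] read 'a'  n16⇒n2 ·f
[23] read 'd'  n2⇒n14  ** P5@[22:23],P6@[23:23]
[24] read 'a'  n14⇒n9 ·f
[25] read 'a'  n9⇒n9 ·f
[26] read 'd'  n9⇒n17  ** P5@[25:26],P6@[26:26]
[27] read 'a'  n17⇒n9 ·f
[28] read 'e'  n9⇒n10
[29] read 'b'  n10⇒n11
[30] read 'c'  n11⇒n12
[31] read 'b'  n12⇒n13  ** P2@[27:31]
[32] read 'c'  n13⇒n1 ·f
[33] read 'e'  n1⇒n7 ·f
[34] read 'c'  n7⇒n1 ·f
[35] read 'e'  n1⇒n7 ·f
[36] read 'd'  n7⇒n8  ** P1@[35:36],P6@[36:36]
[37] read 'a'  n8⇒n9 ·f
[38] read 'a'  n9⇒n9 ·f
[39] read 'e'  n9⇒n10
[40] read 'b'  n10⇒n11
[41] read 'c'  n11⇒n12
[42] read 'b'  n12⇒n13  ** P2@[38:42]
[43] read 'd'  n13⇒n18 ·f  ** P6@[43:43]
[44] read 'b'  n18⇒n0 ·f
[45] read 'b'  n0⇒n0
[46] read 'a'  n0⇒n9
[47] read 'a'  n9⇒n9 ·f
[48] read 'c'  n9⇒n16  ** P4@[47:48]
[49] read 'e'  n16⇒n7 ·f
[50] read 'b'  n7⇒n0 ·f
[51] read 'c'  n0⇒n1
[52] read 'd'  n1⇒n18 ·f  ** P6@[52:52]
[53] read 'a'  n18⇒n9 ·f
[54] read 'c'  n9⇒n16  ** P4@[53:54]
[55] read 'd'  n16⇒n18 ·f  ** P6@[55:55]
[56] read 'e'  n18⇒n7 ·f
[57] read 'e'  n7⇒n7 ·f
[58] read 'a'  n7⇒n9 ·f
[59] read 'a'  n9⇒n9 ·f
[60] read 'e'  n9⇒n10
[61] read 'b'  n10⇒n11
[62] read 'c'  n11⇒n12
[63] read 'b'  n12⇒n13  ** P2@[59:63]
[64] read 'a'  n13⇒n9 ·f
[65] read 'c'  n9⇒n16  ** P4@[64:65]
[66] read 'c'  n16⇒n1 ·f
[67] read 'a'  n1⇒n2
[68] read 'a'  n2⇒n3
[69] read 'b'  n3⇒n4
[70] read 'a'  n4⇒n5
[71] read 'e'  n5⇒n6  ** P0@[66:71]
[72] read 'a'  n6⇒n9 ·f
[73] read 'e'  n9⇒n10
[74] read 'b'  n10⇒n11

Result: [[1,4],[6,0],[9,5],[9,6],[10,3],[11,6],[18,2],[21,4],[23,5],[23,6],[26,5],[26,6],[31,2],[36,1],[36,6],[42,2],[43,6],[48,4],[52,6],[54,4],[55,6],[63,2],[65,4],[71,0]]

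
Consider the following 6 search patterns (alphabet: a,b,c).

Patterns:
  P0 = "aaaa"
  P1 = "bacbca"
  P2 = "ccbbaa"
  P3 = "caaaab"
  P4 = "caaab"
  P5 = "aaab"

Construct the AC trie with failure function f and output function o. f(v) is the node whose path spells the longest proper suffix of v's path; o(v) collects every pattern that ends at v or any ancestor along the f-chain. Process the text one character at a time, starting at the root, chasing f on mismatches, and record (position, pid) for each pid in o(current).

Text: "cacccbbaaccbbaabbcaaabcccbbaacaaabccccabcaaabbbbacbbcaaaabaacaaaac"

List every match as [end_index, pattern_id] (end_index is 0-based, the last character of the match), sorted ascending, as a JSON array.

Construct AC machine:
Trie (insert patterns):
  0='ε' goto a→1 b→5 c→11
  1='a' goto a→2
  2='aa' goto a→3
  3='aaa' goto a→4 b→23
  4='aaaa' goto ·  [P0 ends]
  5='b' goto a→6
  6='ba' goto c→7
  7='bac' goto b→8
  8='bacb' goto c→9
  9='bacbc' goto a→10
  10='bacbca' goto ·  [P1 ends]
  11='c' goto a→17 c→12
  12='cc' goto b→13
  13='ccb' goto b→14
  14='ccbb' goto a→15
  15='ccbba' goto a→16
  16='ccbbaa' goto ·  [P2 ends]
  17='ca' goto a→18
  18='caa' goto a→19
  19='caaa' goto a→20 b→22
  20='caaaa' goto b→21
  21='caaaab' goto ·  [P3 ends]
  22='caaab' goto ·  [P4 ends]
  23='aaab' goto ·  [P5 ends]

Failure links (BFS by depth):
  n1('a'): parent n0 fail=0; on 'a' 0 → fail=0;  out ∅∪∅=∅
  n5('b'): parent n0 fail=0; on 'b' 0 → fail=0;  out ∅∪∅=∅
  n11('c'): parent n0 fail=0; on 'c' 0 → fail=0;  out ∅∪∅=∅
  n2('aa'): parent n1 fail=0; on 'a' 0 → fail=1;  out ∅∪∅=∅
  n6('ba'): parent n5 fail=0; on 'a' 0 → fail=1;  out ∅∪∅=∅
  n12('cc'): parent n11 fail=0; on 'c' 0 → fail=11;  out ∅∪∅=∅
  n17('ca'): parent n11 fail=0; on 'a' 0 → fail=1;  out ∅∪∅=∅
  n3('aaa'): parent n2 fail=1; on 'a' 1 → fail=2;  out ∅∪∅=∅
  n7('bac'): parent n6 fail=1; on 'c' 1→0 → fail=11;  out ∅∪∅=∅
  n13('ccb'): parent n12 fail=11; on 'b' 11→0 → fail=5;  out ∅∪∅=∅
  n18('caa'): parent n17 fail=1; on 'a' 1 → fail=2;  out ∅∪∅=∅
  n4('aaaa'): parent n3 fail=2; on 'a' 2 → fail=3;  out {0}∪∅={0}
  n8('bacb'): parent n7 fail=11; on 'b' 11→0 → fail=5;  out ∅∪∅=∅
  n14('ccbb'): parent n13 fail=5; on 'b' 5→0 → fail=5;  out ∅∪∅=∅
  n19('caaa'): parent n18 fail=2; on 'a' 2 → fail=3;  out ∅∪∅=∅
  n23('aaab'): parent n3 fail=2; on 'b' 2→1→0 → fail=5;  out {5}∪∅={5}
  n9('bacbc'): parent n8 fail=5; on 'c' 5→0 → fail=11;  out ∅∪∅=∅
  n15('ccbba'): parent n14 fail=5; on 'a' 5 → fail=6;  out ∅∪∅=∅
  n20('caaaa'): parent n19 fail=3; on 'a' 3 → fail=4;  out ∅∪{0}={0}
  n22('caaab'): parent n19 fail=3; on 'b' 3 → fail=23;  out {4}∪{5}={4,5}
  n10('bacbca'): parent n9 fail=11; on 'a' 11 → fail=17;  out {1}∪∅={1}
  n16('ccbbaa'): parent n15 fail=6; on 'a' 6→1 → fail=2;  out {2}∪∅={2}
  n21('caaaab'): parent n20 fail=4; on 'b' 4→3 → fail=23;  out {3}∪{5}={3,5}

Text stream:
[0] read 'c'  n0⇒n11
[1] read 'a'  n11⇒n17
[2] read 'c'  n17⇒n11 (via fail)
[3] read 'c'  n11⇒n12
[4] read 'c'  n12⇒n12 (via fail)
[5] read 'b'  n12⇒n13
[6] read 'b'  n13⇒n14
[7] read 'a'  n14⇒n15
[8] read 'a'  n15⇒n16  ** P2@[3:8]
[9] read 'c'  n16⇒n11 (via fail)
[10] read 'c'  n11⇒n12
[11] read 'b'  n12⇒n13
[12] read 'b'  n13⇒n14
[13] read 'a'  n14⇒n15
[14] read 'a'  n15⇒n16  ** P2@[9:14]
[15] read 'b'  n16⇒n5 (via fail)
[16] read 'b'  n5⇒n5 (via fail)
[17] read 'c'  n5⇒n11 (via fail)
[18] read 'a'  n11⇒n17
[19] read 'a'  n17⇒n18
[20] read 'a'  n18⇒n19
[21] read 'b'  n19⇒n22  ** P4@[17:21],P5@[18:21]
[22] read 'c'  n22⇒n11 (via fail)
[23] read 'c'  n11⇒n12
[24] read 'c'  n12⇒n12 (via fail)
[25] read 'b'  n12⇒n13
[26] read 'b'  n13⇒n14
[27] read 'a'  n14⇒n15
[28] read 'a'  n15⇒n16  ** P2@[23:28]
[29] read 'c'  n16⇒n11 (via fail)
[30] read 'a'  n11⇒n17
[31] read 'a'  n17⇒n18
[32] read 'a'  n18⇒n19
[33] read 'b'  n19⇒n22  ** P4@[29:33],P5@[30:33]
[34] read 'c'  n22⇒n11 (via fail)
[35] read 'c'  n11⇒n12
[36] read 'c'  n12⇒n12 (via fail)
[37] read 'c'  n12⇒n12 (via fail)
[38] read 'a'  n12⇒n17 (via fail)
[39] read 'b'  n17⇒n5 (via fail)
[40] read 'c'  n5⇒n11 (via fail)
[41] read 'a'  n11⇒n17
[42] read 'a'  n17⇒n18
[43] read 'a'  n18⇒n19
[44] read 'b'  n19⇒n22  ** P4@[40:44],P5@[41:44]
[45] read 'b'  n22⇒n5 (via fail)
[46] read 'b'  n5⇒n5 (via fail)
[47] read 'b'  n5⇒n5 (via fail)
[48] read 'a'  n5⇒n6
[49] read 'c'  n6⇒n7
[50] read 'b'  n7⇒n8
[51] read 'b'  n8⇒n5 (via fail)
[52] read 'c'  n5⇒n11 (via fail)
[53] read 'a'  n11⇒n17
[54] read 'a'  n17⇒n18
[55] read 'a'  n18⇒n19
[56] read 'a'  n19⇒n20  ** P0@[53:56]
[57] read 'b'  n20⇒n21  ** P3@[52:57],P5@[54:57]
[58] read 'a'  n21⇒n6 (via fail)
[59] read 'a'  n6⇒n2 (via fail)
[60] read 'c'  n2⇒n11 (via fail)
[61] read 'a'  n11⇒n17
[62] read 'a'  n17⇒n18
[63] read 'a'  n18⇒n19
[64] read 'a'  n19⇒n20  ** P0@[61:64]
[65] read 'c'  n20⇒n11 (via fail)

Matches: [[8,2],[14,2],[21,4],[21,5],[28,2],[33,4],[33,5],[44,4],[44,5],[56,0],[57,3],[57,5],[64,0]]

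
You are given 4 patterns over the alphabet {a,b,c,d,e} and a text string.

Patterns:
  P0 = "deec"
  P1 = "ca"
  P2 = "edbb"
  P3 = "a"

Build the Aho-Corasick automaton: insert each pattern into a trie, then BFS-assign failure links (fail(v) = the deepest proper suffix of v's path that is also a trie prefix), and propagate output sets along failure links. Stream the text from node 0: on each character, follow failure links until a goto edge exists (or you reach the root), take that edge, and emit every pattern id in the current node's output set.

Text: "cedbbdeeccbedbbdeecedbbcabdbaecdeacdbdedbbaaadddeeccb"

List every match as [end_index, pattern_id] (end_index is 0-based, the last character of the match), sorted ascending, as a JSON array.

Build automaton:
Trie (insert patterns):
  n0 'ε': a→11 c→5 d→1 e→7
  n1 'd': e→2
  n2 'de': e→3
  n3 'dee': c→4
  n4 'deec': ·  ←P0
  n5 'c': a→6
  n6 'ca': ·  ←P1
  n7 'e': d→8
  n8 'ed': b→9
  n9 'edb': b→10
  n10 'edbb': ·  ←P2
  n11 'a': ·  ←P3

BFS fail/out derivation:
  n1('d'): parent n0 fail=0; on 'd' 0 → fail=0;  out ∅∪∅=∅
  n5('c'): parent n0 fail=0; on 'c' 0 → fail=0;  out ∅∪∅=∅
  n7('e'): parent n0 fail=0; on 'e' 0 → fail=0;  out ∅∪∅=∅
  n11('a'): parent n0 fail=0; on 'a' 0 → fail=0;  out {3}∪∅={3}
  n2('de'): parent n1 fail=0; on 'e' 0 → fail=7;  out ∅∪∅=∅
  n6('ca'): parent n5 fail=0; on 'a' 0 → fail=11;  out {1}∪{3}={1,3}
  n8('ed'): parent n7 fail=0; on 'd' 0 → fail=1;  out ∅∪∅=∅
  n3('dee'): parent n2 fail=7; on 'e' 7→0 → fail=7;  out ∅∪∅=∅
  n9('edb'): parent n8 fail=1; on 'b' 1→0 → fail=0;  out ∅∪∅=∅
  n4('deec'): parent n3 fail=7; on 'c' 7→0 → fail=5;  out {0}∪∅={0}
  n10('edbb'): parent n9 fail=0; on 'b' 0 → fail=0;  out {2}∪∅={2}

Scan:
i=0 'c': node 0→5
i=1 'e': node 5→7 (via fail)
i=2 'd': node 7→8
i=3 'b': node 8→9
i=4 'b': node 9→10  ** P2@[1:4]
i=5 'd': node 10→1 (via fail)
i=6 'e': node 1→2
i=7 'e': node 2→3
i=8 'c': node 3→4  ** P0@[5:8]
i=9 'c': node 4→5 (via fail)
i=10 'b': node 5→0 (via fail)
i=11 'e': node 0→7
i=12 'd': node 7→8
i=13 'b': node 8→9
i=14 'b': node 9→10  ** P2@[11:14]
i=15 'd': node 10→1 (via fail)
i=16 'e': node 1→2
i=17 'e': node 2→3
i=18 'c': node 3→4  ** P0@[15:18]
i=19 'e': node 4→7 (via fail)
i=20 'd': node 7→8
i=21 'b': node 8→9
i=22 'b': node 9→10  ** P2@[19:22]
i=23 'c': node 10→5 (via fail)
i=24 'a': node 5→6  ** P1@[23:24],P3@[24:24]
i=25 'b': node 6→0 (via fail)
i=26 'd': node 0→1
i=27 'b': node 1→0 (via fail)
i=28 'a': node 0→11  ** P3@[28:28]
i=29 'e': node 11→7 (via fail)
i=30 'c': node 7→5 (via fail)
i=31 'd': node 5→1 (via fail)
i=32 'e': node 1→2
i=33 'a': node 2→11 (via fail)  ** P3@[33:33]
i=34 'c': node 11→5 (via fail)
i=35 'd': node 5→1 (via fail)
i=36 'b': node 1→0 (via fail)
i=37 'd': node 0→1
i=38 'e': node 1→2
i=39 'd': node 2→8 (via fail)
i=40 'b': node 8→9
i=41 'b': node 9→10  ** P2@[38:41]
i=42 'a': node 10→11 (via fail)  ** P3@[42:42]
i=43 'a': node 11→11 (via fail)  ** P3@[43:43]
i=44 'a': node 11→11 (via fail)  ** P3@[44:44]
i=45 'd': node 11→1 (via fail)
i=46 'd': node 1→1 (via fail)
i=47 'd': node 1→1 (via fail)
i=48 'e': node 1→2
i=49 'e': node 2→3
i=50 'c': node 3→4  ** P0@[47:50]
i=51 'c': node 4→5 (via fail)
i=52 'b': node 5→0 (via fail)

Result: [[4,2],[8,0],[14,2],[18,0],[22,2],[24,1],[24,3],[28,3],[33,3],[41,2],[42,3],[43,3],[44,3],[50,0]]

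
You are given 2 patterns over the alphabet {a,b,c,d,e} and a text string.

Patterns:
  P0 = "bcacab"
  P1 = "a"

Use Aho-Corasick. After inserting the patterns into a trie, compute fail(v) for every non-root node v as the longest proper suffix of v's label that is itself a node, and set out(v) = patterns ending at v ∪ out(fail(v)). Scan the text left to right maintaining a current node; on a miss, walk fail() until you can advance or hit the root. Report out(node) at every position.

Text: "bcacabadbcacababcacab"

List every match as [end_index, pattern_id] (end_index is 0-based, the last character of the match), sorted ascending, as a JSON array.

Construct AC machine:
Trie (insert patterns):
  n0 'ε': a→7 b→1
  n1 'b': c→2
  n2 'bc': a→3
  n3 'bca': c→4
  n4 'bcac': a→5
  n5 'bcaca': b→6
  n6 'bcacab': ·  ←P0
  n7 'a': ·  ←P1

Failure links (BFS by depth):
  fail(1) 'b': from fail(0)=0 chase 'b': 0 ⇒ 0;  out=∅∪out(0)=∅
  fail(7) 'a': from fail(0)=0 chase 'a': 0 ⇒ 0;  out={1}∪out(0)={1}
  fail(2) 'bc': from fail(1)=0 chase 'c': 0 ⇒ 0;  out=∅∪out(0)=∅
  fail(3) 'bca': from fail(2)=0 chase 'a': 0 ⇒ 7;  out=∅∪out(7)={1}
  fail(4) 'bcac': from fail(3)=7 chase 'c': 7→0 ⇒ 0;  out=∅∪out(0)=∅
  fail(5) 'bcaca': from fail(4)=0 chase 'a': 0 ⇒ 7;  out=∅∪out(7)={1}
  fail(6) 'bcacab': from fail(5)=7 chase 'b': 7→0 ⇒ 1;  out={0}∪out(1)={0}

Scan:
i=0 'b': node 0→1
i=1 'c': node 1→2
i=2 'a': node 2→3  emit P1@[2:2]
i=3 'c': node 3→4
i=4 'a': node 4→5  emit P1@[4:4]
i=5 'b': node 5→6  emit P0@[0:5]
i=6 'a': node 6→7 (fail-walked)  emit P1@[6:6]
i=7 'd': node 7→0 (fail-walked)
i=8 'b': node 0→1
i=9 'c': node 1→2
i=10 'a': node 2→3  emit P1@[10:10]
i=11 'c': node 3→4
i=12 'a': node 4→5  emit P1@[12:12]
i=13 'b': node 5→6  emit P0@[8:13]
i=14 'a': node 6→7 (fail-walked)  emit P1@[14:14]
i=15 'b': node 7→1 (fail-walked)
i=16 'c': node 1→2
i=17 'a': node 2→3  emit P1@[17:17]
i=18 'c': node 3→4
i=19 'a': node 4→5  emit P1@[19:19]
i=20 'b': node 5→6  emit P0@[15:20]

Result: [[2,1],[4,1],[5,0],[6,1],[10,1],[12,1],[13,0],[14,1],[17,1],[19,1],[20,0]]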